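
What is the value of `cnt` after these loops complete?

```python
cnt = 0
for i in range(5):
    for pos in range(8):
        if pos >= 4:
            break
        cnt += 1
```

Inner breaks at 4, outer runs 5 times
`cnt` takes the values: 0 → 1 → 2 → 3 → 4 → 5 → 6 → 7 → 8 → 9 → 10 → 11 → 12 → 13 → 14 → 15 → 16 → 17 → 18 → 19 → 20

Answer: 20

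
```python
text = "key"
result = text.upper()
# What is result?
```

Trace:
`text = "key"` → text = 'key'
`result = text.upper()` → result = 'KEY'
So result = 'KEY'

Answer: 'KEY'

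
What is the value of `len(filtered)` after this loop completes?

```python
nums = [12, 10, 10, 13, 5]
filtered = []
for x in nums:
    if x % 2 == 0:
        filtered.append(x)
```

Count even numbers in [12, 10, 10, 13, 5]
`filtered` takes the values: [] → [12] → [12, 10] → [12, 10, 10]
So `len(filtered)` = 3

Answer: 3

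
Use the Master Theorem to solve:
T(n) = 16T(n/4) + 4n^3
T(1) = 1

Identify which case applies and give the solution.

a=16, b=4, f(n)=4n^3. log_4(16) = 2. Since c=3 > 2 and the regularity condition holds (16(n/4)^3 = (16/4^3)n^3 with 16/4^3 < 1), Case 3 applies: T(n) = Θ(f(n)) = O(n^3).

Answer: O(n^3) - Case 3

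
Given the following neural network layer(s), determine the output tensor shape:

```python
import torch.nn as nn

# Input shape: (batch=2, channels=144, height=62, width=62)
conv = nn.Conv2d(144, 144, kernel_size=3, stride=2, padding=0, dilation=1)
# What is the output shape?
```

Input: (2, 144, 62, 62) -> Output: (2, 144, 30, 30)

Answer: (2, 144, 30, 30)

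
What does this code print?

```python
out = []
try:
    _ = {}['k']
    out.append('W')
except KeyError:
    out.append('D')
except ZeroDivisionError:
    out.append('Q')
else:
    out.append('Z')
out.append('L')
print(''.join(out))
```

Execution trace: 'D' (except KeyError) → 'L' (after the try/except). Output: DL

Answer: DL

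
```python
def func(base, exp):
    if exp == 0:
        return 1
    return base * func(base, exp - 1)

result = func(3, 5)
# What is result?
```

func(3, 5) = 3 * 3 * 3 * 3 * 3 = 243

Answer: 243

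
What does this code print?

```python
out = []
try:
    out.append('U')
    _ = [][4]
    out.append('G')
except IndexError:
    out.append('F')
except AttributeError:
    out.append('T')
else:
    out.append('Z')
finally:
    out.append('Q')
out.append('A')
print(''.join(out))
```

Execution trace: 'U' (try body) → 'F' (except IndexError) → 'Q' (finally) → 'A' (after the try/except). Output: UFQA

Answer: UFQA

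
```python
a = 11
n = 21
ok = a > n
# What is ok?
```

Trace:
`a = 11` → a = 11
`n = 21` → n = 21
`ok = a > n` → ok = False
So ok = False

Answer: False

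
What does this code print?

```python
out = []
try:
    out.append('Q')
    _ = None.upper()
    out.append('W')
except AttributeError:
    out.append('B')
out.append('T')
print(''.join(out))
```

Execution trace: 'Q' (try body) → 'B' (except AttributeError) → 'T' (after the try/except). Output: QBT

Answer: QBT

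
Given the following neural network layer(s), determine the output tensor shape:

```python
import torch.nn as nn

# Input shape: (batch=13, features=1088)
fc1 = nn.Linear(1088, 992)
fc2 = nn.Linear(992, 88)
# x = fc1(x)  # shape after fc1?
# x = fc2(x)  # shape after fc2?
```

Input: (13, 1088) -> after fc1: (13, 992) -> Output: (13, 88)

Answer: (13, 88)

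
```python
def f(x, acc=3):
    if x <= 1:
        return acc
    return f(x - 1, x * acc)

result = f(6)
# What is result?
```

Accumulator trace (n, acc): (6, 3) -> (5, 18) -> (4, 90) -> (3, 360) -> (2, 1080) -> (1, 2160) -> return 2160

Answer: 2160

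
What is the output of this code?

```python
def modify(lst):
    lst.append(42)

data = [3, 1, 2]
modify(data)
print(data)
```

Key concept: function modifies passed list.
Step by step:
`data = [3, 1, 2]` → data = [3, 1, 2]
`modify(data)` → data = [3, 1, 2, 42]
`print(data)` → prints [3, 1, 2, 42]

Answer: [3, 1, 2, 42]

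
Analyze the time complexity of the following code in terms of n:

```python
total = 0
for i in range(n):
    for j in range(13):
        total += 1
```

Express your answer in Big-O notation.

Each loop level contributes: n × 1. Multiplying the contributions gives O(n).

Answer: O(n)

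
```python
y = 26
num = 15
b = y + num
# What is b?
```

Trace:
`y = 26` → y = 26
`num = 15` → num = 15
`b = y + num` → b = 41
So b = 41

Answer: 41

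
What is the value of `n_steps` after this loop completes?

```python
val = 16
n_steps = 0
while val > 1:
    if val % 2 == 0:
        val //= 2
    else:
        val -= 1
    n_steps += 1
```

Steps to reduce 16 to 1
`n_steps` takes the values: 0 → 1 → 2 → 3 → 4

Answer: 4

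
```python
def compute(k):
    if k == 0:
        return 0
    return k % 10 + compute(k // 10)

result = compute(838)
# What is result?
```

Sum of digits of 838: 8 + 3 + 8 = 19

Answer: 19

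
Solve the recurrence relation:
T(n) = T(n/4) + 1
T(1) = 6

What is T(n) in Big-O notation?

Each step divides n by 4 and adds 1. After log_4(n) steps we reach T(1)=6. So T(n) = 1·log_4(n) + 6 = O(log n).

Answer: O(log n)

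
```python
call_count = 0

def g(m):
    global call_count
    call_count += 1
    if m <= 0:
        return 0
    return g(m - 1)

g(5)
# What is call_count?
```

Linear recursion stepping by 1: 6 calls from m=5 down to ≤0.

Answer: 6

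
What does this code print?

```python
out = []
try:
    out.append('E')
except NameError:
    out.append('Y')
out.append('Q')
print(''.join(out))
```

Execution trace: 'E' (try body, no exception) → 'Q' (after the try/except). Output: EQ

Answer: EQ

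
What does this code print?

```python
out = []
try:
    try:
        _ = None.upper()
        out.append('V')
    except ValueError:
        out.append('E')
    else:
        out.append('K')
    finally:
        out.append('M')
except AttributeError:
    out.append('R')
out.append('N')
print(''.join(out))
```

Execution trace: 'M' (finally) → 'R' (outer except AttributeError) → 'N' (after the try/except). Output: MRN

Answer: MRN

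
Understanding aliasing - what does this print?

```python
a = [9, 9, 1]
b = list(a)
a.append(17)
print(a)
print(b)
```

Key concept: list() constructor creates copy.
Step by step:
`a = [9, 9, 1]` → a = [9, 9, 1]
`b = list(a)` → b = [9, 9, 1]
`a.append(17)` → a = [9, 9, 1, 17]
`print(a)` → prints [9, 9, 1, 17]
`print(b)` → prints [9, 9, 1]

Answer:
[9, 9, 1, 17]
[9, 9, 1]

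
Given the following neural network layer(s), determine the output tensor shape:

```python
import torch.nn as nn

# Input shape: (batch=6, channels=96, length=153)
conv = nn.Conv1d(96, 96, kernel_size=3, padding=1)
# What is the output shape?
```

Input: (6, 96, 153) -> Output: (6, 96, 153)

Answer: (6, 96, 153)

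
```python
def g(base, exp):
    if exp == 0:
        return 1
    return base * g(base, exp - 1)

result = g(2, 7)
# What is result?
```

g(2, 7) = 2 * 2 * 2 * 2 * 2 * 2 * 2 = 128

Answer: 128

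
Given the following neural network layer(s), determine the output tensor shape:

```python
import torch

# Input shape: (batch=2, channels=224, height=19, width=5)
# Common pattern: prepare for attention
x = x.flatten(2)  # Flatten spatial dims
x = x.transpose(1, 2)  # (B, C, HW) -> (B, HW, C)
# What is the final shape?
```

Input: (2, 224, 19, 5) -> after flatten(2): (2, 224, 95) -> Output: (2, 95, 224)

Answer: (2, 95, 224)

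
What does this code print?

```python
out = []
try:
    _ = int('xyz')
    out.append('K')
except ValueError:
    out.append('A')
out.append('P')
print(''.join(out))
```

Execution trace: 'A' (except ValueError) → 'P' (after the try/except). Output: AP

Answer: AP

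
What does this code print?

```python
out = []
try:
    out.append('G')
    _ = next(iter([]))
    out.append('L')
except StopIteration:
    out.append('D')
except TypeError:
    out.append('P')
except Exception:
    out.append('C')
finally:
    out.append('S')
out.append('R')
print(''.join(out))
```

Execution trace: 'G' (try body) → 'D' (except StopIteration) → 'S' (finally) → 'R' (after the try/except). Output: GDSR

Answer: GDSR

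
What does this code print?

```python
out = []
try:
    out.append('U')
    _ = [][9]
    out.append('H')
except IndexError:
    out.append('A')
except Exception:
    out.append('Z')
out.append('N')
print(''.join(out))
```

Execution trace: 'U' (try body) → 'A' (except IndexError) → 'N' (after the try/except). Output: UAN

Answer: UAN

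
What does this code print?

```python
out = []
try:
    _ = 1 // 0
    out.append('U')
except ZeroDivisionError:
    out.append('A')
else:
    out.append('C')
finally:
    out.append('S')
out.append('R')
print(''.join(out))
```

Execution trace: 'A' (except ZeroDivisionError) → 'S' (finally) → 'R' (after the try/except). Output: ASR

Answer: ASR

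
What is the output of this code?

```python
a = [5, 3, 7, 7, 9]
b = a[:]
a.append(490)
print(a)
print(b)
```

Key concept: slice [:] creates copy.
Step by step:
`a = [5, 3, 7, 7, 9]` → a = [5, 3, 7, 7, 9]
`b = a[:]` → b = [5, 3, 7, 7, 9]
`a.append(490)` → a = [5, 3, 7, 7, 9, 490]
`print(a)` → prints [5, 3, 7, 7, 9, 490]
`print(b)` → prints [5, 3, 7, 7, 9]

Answer:
[5, 3, 7, 7, 9, 490]
[5, 3, 7, 7, 9]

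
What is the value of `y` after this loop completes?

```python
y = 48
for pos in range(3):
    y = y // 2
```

Halve 3 times: 48 // 2^3 = 6
`y` takes the values: 48 → 24 → 12 → 6

Answer: 6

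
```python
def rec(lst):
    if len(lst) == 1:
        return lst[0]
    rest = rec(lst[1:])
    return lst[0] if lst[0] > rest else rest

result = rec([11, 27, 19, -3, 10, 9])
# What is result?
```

Recursive max over [11, 27, 19, -3, 10, 9] = 27

Answer: 27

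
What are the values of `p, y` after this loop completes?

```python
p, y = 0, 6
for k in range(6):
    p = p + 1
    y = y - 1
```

p goes 0→6, y goes 6→0
`p, y` takes the values: (0, 6) → (1, 6) → (1, 5) → (2, 5) → (2, 4) → (3, 4) → (3, 3) → (4, 3) → (4, 2) → (5, 2) → (5, 1) → (6, 1) → (6, 0)

Answer: 6, 0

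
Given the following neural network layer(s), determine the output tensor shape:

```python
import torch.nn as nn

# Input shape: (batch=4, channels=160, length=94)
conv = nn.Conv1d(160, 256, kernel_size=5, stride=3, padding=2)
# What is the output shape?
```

Input: (4, 160, 94) -> Output: (4, 256, 32)

Answer: (4, 256, 32)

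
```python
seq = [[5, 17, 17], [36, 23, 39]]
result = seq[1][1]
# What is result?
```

Trace:
`seq = [[5, 17, 17], [36, 23, 39]]` → seq = [[5, 17, 17], [36, 23, 39]]
`result = seq[1][1]` → result = 23
So result = 23

Answer: 23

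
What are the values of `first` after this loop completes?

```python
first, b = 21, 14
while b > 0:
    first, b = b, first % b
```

GCD of 21 and 14
`first` takes the values: 21 → 14 → 7

Answer: 7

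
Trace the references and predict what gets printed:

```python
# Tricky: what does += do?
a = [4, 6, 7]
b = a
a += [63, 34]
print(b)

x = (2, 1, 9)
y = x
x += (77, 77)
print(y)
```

Key concept: += behavior differs for mutable vs immutable.
Step by step:
`a = [4, 6, 7]` → a = [4, 6, 7]
`b = a` → b = [4, 6, 7] (same object as a)
`a += [63, 34]` → a = [4, 6, 7, 63, 34] (same object as b); b = [4, 6, 7, 63, 34] (same object as a)
`print(b)` → prints [4, 6, 7, 63, 34]
`x = (2, 1, 9)` → x = (2, 1, 9)
`y = x` → y = (2, 1, 9)
`x += (77, 77)` → x = (2, 1, 9, 77, 77)
`print(y)` → prints (2, 1, 9)

Answer:
[4, 6, 7, 63, 34]
(2, 1, 9)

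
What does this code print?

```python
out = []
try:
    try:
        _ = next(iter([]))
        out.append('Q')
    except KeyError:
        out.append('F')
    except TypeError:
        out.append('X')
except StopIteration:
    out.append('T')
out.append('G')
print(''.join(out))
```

Execution trace: 'T' (outer except StopIteration) → 'G' (after the try/except). Output: TG

Answer: TG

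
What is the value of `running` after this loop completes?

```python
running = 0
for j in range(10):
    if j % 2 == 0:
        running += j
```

Sum of even numbers 0 to 9
`running` takes the values: 0 → 2 → 6 → 12 → 20

Answer: 20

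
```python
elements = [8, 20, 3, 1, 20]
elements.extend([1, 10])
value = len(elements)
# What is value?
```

Trace:
`elements = [8, 20, 3, 1, 20]` → elements = [8, 20, 3, 1, 20]
`elements.extend([1, 10])` → elements = [8, 20, 3, 1, 20, 1, 10]
`value = len(elements)` → value = 7
So value = 7

Answer: 7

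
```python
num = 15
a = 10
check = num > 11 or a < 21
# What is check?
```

Trace:
`num = 15` → num = 15
`a = 10` → a = 10
`check = num > 11 or a < 21` → check = True
So check = True

Answer: True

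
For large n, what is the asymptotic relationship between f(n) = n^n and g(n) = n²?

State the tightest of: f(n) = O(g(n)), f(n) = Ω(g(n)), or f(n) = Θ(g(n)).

n^n vs n²: f(n) = Ω(g(n)) but not O(g(n)) — n^n grows strictly faster than n².

Answer: f(n) = Ω(g(n)) but not O(g(n)) — n^n grows strictly faster than n².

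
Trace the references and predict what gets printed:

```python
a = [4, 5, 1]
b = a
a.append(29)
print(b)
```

Key concept: basic list aliasing.
Step by step:
`a = [4, 5, 1]` → a = [4, 5, 1]
`b = a` → b = [4, 5, 1] (same object as a)
`a.append(29)` → a = [4, 5, 1, 29] (same object as b); b = [4, 5, 1, 29] (same object as a)
`print(b)` → prints [4, 5, 1, 29]

Answer: [4, 5, 1, 29]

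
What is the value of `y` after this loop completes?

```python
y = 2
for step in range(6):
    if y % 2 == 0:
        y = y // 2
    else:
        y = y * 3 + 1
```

Collatz-style transformation from 2
`y` takes the values: 2 → 1 → 4 → 2 → 1 → 4 → 2

Answer: 2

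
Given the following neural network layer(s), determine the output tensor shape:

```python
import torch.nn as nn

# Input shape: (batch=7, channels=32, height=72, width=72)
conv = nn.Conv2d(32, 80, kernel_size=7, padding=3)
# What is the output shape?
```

Input: (7, 32, 72, 72) -> Output: (7, 80, 72, 72)

Answer: (7, 80, 72, 72)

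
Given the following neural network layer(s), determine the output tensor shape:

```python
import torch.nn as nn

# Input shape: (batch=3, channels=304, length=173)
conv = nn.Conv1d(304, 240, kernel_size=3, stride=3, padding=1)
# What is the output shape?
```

Input: (3, 304, 173) -> Output: (3, 240, 58)

Answer: (3, 240, 58)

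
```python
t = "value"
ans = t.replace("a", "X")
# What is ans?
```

Trace:
`t = "value"` → t = 'value'
`ans = t.replace("a", "X")` → ans = 'vXlue'
So ans = 'vXlue'

Answer: 'vXlue'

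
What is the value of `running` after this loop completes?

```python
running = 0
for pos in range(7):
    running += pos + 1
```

Start at 0, add 1 to 7 = 28
`running` takes the values: 0 → 1 → 3 → 6 → 10 → 15 → 21 → 28

Answer: 28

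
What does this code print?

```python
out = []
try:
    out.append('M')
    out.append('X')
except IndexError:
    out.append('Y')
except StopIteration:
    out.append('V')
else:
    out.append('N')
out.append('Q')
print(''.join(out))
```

Execution trace: 'M' (try body) → 'X' (try body, no exception) → 'N' (else) → 'Q' (after the try/except). Output: MXNQ

Answer: MXNQ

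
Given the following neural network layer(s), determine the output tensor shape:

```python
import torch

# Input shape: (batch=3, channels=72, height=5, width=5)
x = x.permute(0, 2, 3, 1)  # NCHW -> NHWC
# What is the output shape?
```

Input: (3, 72, 5, 5) -> Output: (3, 5, 5, 72)

Answer: (3, 5, 5, 72)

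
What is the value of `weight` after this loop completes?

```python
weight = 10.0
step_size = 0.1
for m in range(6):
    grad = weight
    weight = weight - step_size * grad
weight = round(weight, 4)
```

Gradient descent: w = 10.0 * (1 - 0.1)^6
`weight` takes the values: 10.0 → 9.0 → 8.1 → 7.29 → 6.561 → 5.9049 → 5.31441 → 5.3144

Answer: 5.3144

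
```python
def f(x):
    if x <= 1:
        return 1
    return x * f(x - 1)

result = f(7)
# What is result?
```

f(7) = 7 * 6 * 5 * 4 * 3 * 2 * 1 = 5040

Answer: 5040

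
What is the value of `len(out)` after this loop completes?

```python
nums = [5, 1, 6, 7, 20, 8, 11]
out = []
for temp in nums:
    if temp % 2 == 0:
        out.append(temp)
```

Count even numbers in [5, 1, 6, 7, 20, 8, 11]
`out` takes the values: [] → [6] → [6, 20] → [6, 20, 8]
So `len(out)` = 3

Answer: 3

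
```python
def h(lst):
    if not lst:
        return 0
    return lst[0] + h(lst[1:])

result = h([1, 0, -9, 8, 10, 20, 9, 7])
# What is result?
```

1 + 0 + (-9) + 8 + 10 + 20 + 9 + 7 + 0 = 46

Answer: 46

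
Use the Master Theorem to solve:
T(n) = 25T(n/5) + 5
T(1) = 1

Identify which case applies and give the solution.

a=25, b=5, f(n)=5. log_5(25) = 2. Since c=0 < 2, Case 1 applies: T(n) = Θ(n^log_b(a)) = O(n^2).

Answer: O(n^2) - Case 1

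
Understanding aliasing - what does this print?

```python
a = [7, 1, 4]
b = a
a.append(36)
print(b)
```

Key concept: basic list aliasing.
Step by step:
`a = [7, 1, 4]` → a = [7, 1, 4]
`b = a` → b = [7, 1, 4] (same object as a)
`a.append(36)` → a = [7, 1, 4, 36] (same object as b); b = [7, 1, 4, 36] (same object as a)
`print(b)` → prints [7, 1, 4, 36]

Answer: [7, 1, 4, 36]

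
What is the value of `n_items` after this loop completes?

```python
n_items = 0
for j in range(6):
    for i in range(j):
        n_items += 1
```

Triangle number: 0+1+2+...+5
`n_items` takes the values: 0 → 1 → 2 → 3 → 4 → 5 → 6 → 7 → 8 → 9 → 10 → 11 → 12 → 13 → 14 → 15

Answer: 15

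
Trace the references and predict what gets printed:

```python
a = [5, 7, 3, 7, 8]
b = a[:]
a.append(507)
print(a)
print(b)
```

Key concept: slice [:] creates copy.
Step by step:
`a = [5, 7, 3, 7, 8]` → a = [5, 7, 3, 7, 8]
`b = a[:]` → b = [5, 7, 3, 7, 8]
`a.append(507)` → a = [5, 7, 3, 7, 8, 507]
`print(a)` → prints [5, 7, 3, 7, 8, 507]
`print(b)` → prints [5, 7, 3, 7, 8]

Answer:
[5, 7, 3, 7, 8, 507]
[5, 7, 3, 7, 8]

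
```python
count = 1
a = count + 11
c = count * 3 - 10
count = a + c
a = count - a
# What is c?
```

Trace:
`count = 1` → count = 1
`a = count + 11` → a = 12
`c = count * 3 - 10` → c = -7
`count = a + c` → count = 5
`a = count - a` → a = -7
So c = -7

Answer: -7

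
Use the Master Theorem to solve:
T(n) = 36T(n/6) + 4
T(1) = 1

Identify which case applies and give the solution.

a=36, b=6, f(n)=4. log_6(36) = 2. Since c=0 < 2, Case 1 applies: T(n) = Θ(n^log_b(a)) = O(n^2).

Answer: O(n^2) - Case 1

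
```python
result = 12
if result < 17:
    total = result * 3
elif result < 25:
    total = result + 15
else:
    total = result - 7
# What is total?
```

Trace:
`result = 12` → result = 12
`if result < 17: ...` → result < 17 is True → total = 36
So total = 36

Answer: 36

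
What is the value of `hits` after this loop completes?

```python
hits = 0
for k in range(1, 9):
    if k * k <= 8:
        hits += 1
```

Count numbers where k² ≤ 8
`hits` takes the values: 0 → 1 → 2

Answer: 2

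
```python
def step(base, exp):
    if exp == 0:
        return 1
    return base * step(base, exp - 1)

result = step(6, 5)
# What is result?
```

step(6, 5) = 6 * 6 * 6 * 6 * 6 = 7776

Answer: 7776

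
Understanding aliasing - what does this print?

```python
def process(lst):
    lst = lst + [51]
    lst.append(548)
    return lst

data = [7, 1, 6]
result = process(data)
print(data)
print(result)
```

Key concept: rebinding parameter vs mutation.
Step by step:
`data = [7, 1, 6]` → data = [7, 1, 6]
`result = process(data)` → result = [7, 1, 6, 51, 548]
`print(data)` → prints [7, 1, 6]
`print(result)` → prints [7, 1, 6, 51, 548]

Answer:
[7, 1, 6]
[7, 1, 6, 51, 548]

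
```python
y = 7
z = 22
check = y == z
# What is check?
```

Trace:
`y = 7` → y = 7
`z = 22` → z = 22
`check = y == z` → check = False
So check = False

Answer: False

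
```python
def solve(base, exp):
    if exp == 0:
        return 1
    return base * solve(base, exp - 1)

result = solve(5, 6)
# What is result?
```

solve(5, 6) = 5 * 5 * 5 * 5 * 5 * 5 = 15625

Answer: 15625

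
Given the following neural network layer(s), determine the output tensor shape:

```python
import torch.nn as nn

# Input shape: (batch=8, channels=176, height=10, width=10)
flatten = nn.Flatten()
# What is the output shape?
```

Input: (8, 176, 10, 10) -> Output: (8, 17600)

Answer: (8, 17600)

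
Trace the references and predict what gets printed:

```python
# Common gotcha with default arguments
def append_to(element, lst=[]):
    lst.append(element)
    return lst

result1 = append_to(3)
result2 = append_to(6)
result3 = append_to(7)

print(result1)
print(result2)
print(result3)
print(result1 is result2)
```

Key concept: mutable default argument gotcha.
Step by step:
`result1 = append_to(3)` → result1 = [3]
`result2 = append_to(6)` → result1 = [3, 6] (same object as result2); result2 = [3, 6] (same object as result1)
`result3 = append_to(7)` → result1 = [3, 6, 7] (same object as result2, result3); result2 = [3, 6, 7] (same object as result1, result3); result3 = [3, 6, 7] (same object as result1, result2)
`print(result1)` → prints [3, 6, 7]
`print(result2)` → prints [3, 6, 7]
`print(result3)` → prints [3, 6, 7]
`print(result1 is result2)` → prints True

Answer:
[3, 6, 7]
[3, 6, 7]
[3, 6, 7]
True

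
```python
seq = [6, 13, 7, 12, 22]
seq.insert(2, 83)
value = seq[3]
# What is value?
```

Trace:
`seq = [6, 13, 7, 12, 22]` → seq = [6, 13, 7, 12, 22]
`seq.insert(2, 83)` → seq = [6, 13, 83, 7, 12, 22]
`value = seq[3]` → value = 7
So value = 7

Answer: 7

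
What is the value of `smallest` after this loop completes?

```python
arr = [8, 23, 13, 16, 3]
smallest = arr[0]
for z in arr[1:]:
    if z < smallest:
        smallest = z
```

Minimum of [8, 23, 13, 16, 3]
`smallest` takes the values: 8 → 3

Answer: 3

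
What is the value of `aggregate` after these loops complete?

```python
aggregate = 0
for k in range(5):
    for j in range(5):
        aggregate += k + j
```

Sum of all k+j for k,j in 5x5
`aggregate` takes the values: 0 → 1 → 3 → 6 → 10 → 11 → 13 → 16 → 20 → 25 → 27 → 30 → 34 → 39 → 45 → 48 → 52 → 57 → 63 → 70 → 74 → 79 → 85 → 92 → 100

Answer: 100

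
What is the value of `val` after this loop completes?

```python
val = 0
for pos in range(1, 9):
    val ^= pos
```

XOR of 1 to 8
`val` takes the values: 0 → 1 → 3 → 0 → 4 → 1 → 7 → 0 → 8

Answer: 8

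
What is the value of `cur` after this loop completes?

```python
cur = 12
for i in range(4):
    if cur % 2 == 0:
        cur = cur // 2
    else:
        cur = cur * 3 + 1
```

Collatz-style transformation from 12
`cur` takes the values: 12 → 6 → 3 → 10 → 5

Answer: 5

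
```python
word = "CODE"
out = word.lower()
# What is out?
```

Trace:
`word = "CODE"` → word = 'CODE'
`out = word.lower()` → out = 'code'
So out = 'code'

Answer: 'code'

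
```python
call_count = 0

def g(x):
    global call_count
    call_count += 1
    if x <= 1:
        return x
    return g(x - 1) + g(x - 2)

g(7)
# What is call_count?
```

Calls(x) = 1 + Calls(x-1) + Calls(x-2); Calls(0)=Calls(1)=1. For x=7 this gives 41.

Answer: 41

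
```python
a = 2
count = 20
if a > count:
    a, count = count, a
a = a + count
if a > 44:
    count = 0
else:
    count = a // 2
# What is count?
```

Trace:
`a = 2` → a = 2
`count = 20` → count = 20
`if a > count: ...` → a > count is False → no variable changes
`a = a + count` → a = 22
`if a > 44: ...` → a > 44 is False, take else branch → count = 11
So count = 11

Answer: 11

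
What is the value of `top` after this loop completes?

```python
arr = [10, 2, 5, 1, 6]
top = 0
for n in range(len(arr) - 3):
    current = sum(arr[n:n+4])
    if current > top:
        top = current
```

Max sum of 4-element window in [10, 2, 5, 1, 6]
`top` takes the values: 0 → 18

Answer: 18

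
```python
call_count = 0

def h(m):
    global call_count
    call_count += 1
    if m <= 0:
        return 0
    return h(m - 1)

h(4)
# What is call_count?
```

Linear recursion stepping by 1: 5 calls from m=4 down to ≤0.

Answer: 5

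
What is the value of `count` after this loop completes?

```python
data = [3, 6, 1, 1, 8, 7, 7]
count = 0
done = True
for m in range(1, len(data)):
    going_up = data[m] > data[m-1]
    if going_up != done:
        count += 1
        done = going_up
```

Count direction changes in [3, 6, 1, 1, 8, 7, 7]
`count` takes the values: 0 → 1 → 2 → 3

Answer: 3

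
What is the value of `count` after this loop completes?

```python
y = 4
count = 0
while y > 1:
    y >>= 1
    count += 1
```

Count right shifts until 1
`count` takes the values: 0 → 1 → 2

Answer: 2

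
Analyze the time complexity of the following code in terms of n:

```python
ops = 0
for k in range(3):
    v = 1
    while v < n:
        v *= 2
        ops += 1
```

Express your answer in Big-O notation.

Each loop level contributes: 1 × log n. Multiplying the contributions gives O(log n).

Answer: O(log n)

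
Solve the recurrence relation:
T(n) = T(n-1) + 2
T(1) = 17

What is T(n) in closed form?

Unrolling: T(n) = T(1) + 2·(n-1) = 17 + 2(n-1) = 2n + 15.

Answer: T(n) = 2n + 15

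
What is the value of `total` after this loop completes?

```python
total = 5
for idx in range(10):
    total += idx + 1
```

Start at 5, add 1 to 10 = 60
`total` takes the values: 5 → 6 → 8 → 11 → 15 → 20 → 26 → 33 → 41 → 50 → 60

Answer: 60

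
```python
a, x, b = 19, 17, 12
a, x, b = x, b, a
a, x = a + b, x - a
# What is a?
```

Trace:
`a, x, b = 19, 17, 12` → a = 19; x = 17; b = 12
`a, x, b = x, b, a` → a = 17; x = 12; b = 19
`a, x = a + b, x - a` → a = 36; x = -5
So a = 36

Answer: 36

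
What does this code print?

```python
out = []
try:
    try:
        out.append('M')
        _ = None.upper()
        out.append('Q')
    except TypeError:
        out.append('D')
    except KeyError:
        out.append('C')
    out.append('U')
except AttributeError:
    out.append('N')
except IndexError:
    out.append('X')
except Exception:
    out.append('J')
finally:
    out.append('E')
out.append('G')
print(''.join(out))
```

Execution trace: 'M' (inner try body) → 'N' (except AttributeError) → 'E' (finally) → 'G' (after the try/except). Output: MNEG

Answer: MNEG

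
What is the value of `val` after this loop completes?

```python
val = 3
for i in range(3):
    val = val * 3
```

Multiply by 3, 3 times: 3 * 3^3 = 81
`val` takes the values: 3 → 9 → 27 → 81

Answer: 81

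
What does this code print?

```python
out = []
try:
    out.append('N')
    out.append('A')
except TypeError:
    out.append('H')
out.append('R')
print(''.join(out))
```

Execution trace: 'N' (try body) → 'A' (try body, no exception) → 'R' (after the try/except). Output: NAR

Answer: NAR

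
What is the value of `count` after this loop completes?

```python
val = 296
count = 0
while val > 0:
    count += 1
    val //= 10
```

Count digits by repeated division by 10
`count` takes the values: 0 → 1 → 2 → 3

Answer: 3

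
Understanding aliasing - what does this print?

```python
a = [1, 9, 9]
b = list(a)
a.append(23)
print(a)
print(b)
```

Key concept: list() constructor creates copy.
Step by step:
`a = [1, 9, 9]` → a = [1, 9, 9]
`b = list(a)` → b = [1, 9, 9]
`a.append(23)` → a = [1, 9, 9, 23]
`print(a)` → prints [1, 9, 9, 23]
`print(b)` → prints [1, 9, 9]

Answer:
[1, 9, 9, 23]
[1, 9, 9]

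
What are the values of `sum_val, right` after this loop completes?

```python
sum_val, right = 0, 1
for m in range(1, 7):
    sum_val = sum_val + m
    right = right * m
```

Sum and factorial of 1 to 6
`sum_val, right` takes the values: (0, 1) → (1, 1) → (3, 1) → (3, 2) → (6, 2) → (6, 6) → (10, 6) → (10, 24) → (15, 24) → (15, 120) → (21, 120) → (21, 720)

Answer: 21, 720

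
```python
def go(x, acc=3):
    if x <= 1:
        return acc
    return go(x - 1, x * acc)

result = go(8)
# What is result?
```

Accumulator trace (n, acc): (8, 3) -> (7, 24) -> (6, 168) -> (5, 1008) -> (4, 5040) -> (3, 20160) -> (2, 60480) -> (1, 120960) -> return 120960

Answer: 120960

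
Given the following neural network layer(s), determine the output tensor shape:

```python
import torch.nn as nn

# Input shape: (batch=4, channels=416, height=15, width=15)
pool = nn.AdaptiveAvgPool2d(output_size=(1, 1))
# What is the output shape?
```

Input: (4, 416, 15, 15) -> Output: (4, 416, 1, 1)

Answer: (4, 416, 1, 1)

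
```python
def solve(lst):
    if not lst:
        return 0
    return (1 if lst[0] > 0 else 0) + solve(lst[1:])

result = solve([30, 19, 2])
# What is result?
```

Count of positive elements in [30, 19, 2] = 3

Answer: 3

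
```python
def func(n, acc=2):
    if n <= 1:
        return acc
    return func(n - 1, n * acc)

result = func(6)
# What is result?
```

Accumulator trace (n, acc): (6, 2) -> (5, 12) -> (4, 60) -> (3, 240) -> (2, 720) -> (1, 1440) -> return 1440

Answer: 1440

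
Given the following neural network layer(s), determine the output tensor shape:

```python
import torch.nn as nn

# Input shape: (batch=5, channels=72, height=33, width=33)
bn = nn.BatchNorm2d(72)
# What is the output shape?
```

Input: (5, 72, 33, 33) -> Output: (5, 72, 33, 33)

Answer: (5, 72, 33, 33)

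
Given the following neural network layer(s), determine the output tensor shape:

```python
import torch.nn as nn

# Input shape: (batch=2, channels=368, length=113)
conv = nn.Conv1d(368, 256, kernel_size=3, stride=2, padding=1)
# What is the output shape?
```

Input: (2, 368, 113) -> Output: (2, 256, 57)

Answer: (2, 256, 57)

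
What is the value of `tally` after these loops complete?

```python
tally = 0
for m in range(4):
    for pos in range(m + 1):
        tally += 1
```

Triangle: 1 + 2 + ... + 4
`tally` takes the values: 0 → 1 → 2 → 3 → 4 → 5 → 6 → 7 → 8 → 9 → 10

Answer: 10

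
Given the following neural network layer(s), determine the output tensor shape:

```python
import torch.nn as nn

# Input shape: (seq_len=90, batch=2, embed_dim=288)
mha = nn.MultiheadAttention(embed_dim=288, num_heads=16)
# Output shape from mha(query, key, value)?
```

Input: (90, 2, 288) -> Output: (90, 2, 288)

Answer: (90, 2, 288)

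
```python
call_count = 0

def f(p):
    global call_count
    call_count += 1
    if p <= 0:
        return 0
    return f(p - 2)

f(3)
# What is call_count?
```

Linear recursion stepping by 2: 3 calls from p=3 down to ≤0.

Answer: 3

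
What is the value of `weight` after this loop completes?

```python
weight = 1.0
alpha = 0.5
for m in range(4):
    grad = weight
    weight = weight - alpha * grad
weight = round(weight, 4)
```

Gradient descent: w = 1.0 * (1 - 0.5)^4
`weight` takes the values: 1.0 → 0.5 → 0.25 → 0.125 → 0.0625

Answer: 0.0625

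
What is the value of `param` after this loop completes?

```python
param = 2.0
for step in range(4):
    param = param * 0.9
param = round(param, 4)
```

Exponential decay: 2.0 * 0.9^4
`param` takes the values: 2.0 → 1.8 → 1.62 → 1.458 → 1.3122

Answer: 1.3122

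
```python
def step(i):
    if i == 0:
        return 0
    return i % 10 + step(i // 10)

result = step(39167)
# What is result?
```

Sum of digits of 39167: 7 + 6 + 1 + 9 + 3 = 26

Answer: 26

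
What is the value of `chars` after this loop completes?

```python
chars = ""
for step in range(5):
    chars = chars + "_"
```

Repeat '_' 5 times
`chars` takes the values: "" → "_" → "__" → "___" → "____" → "_____"

Answer: "_____"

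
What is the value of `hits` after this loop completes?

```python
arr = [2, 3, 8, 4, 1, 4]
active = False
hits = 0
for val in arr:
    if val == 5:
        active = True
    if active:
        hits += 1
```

Count elements after first 5 in [2, 3, 8, 4, 1, 4]
`hits` takes the values: 0

Answer: 0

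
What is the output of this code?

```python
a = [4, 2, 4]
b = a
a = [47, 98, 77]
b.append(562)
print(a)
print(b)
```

Key concept: rebinding vs mutation: a is rebound to a new list, b still points at the original.
Step by step:
`a = [4, 2, 4]` → a = [4, 2, 4]
`b = a` → b = [4, 2, 4] (same object as a)
`a = [47, 98, 77]` → a = [47, 98, 77]
`b.append(562)` → b = [4, 2, 4, 562]
`print(a)` → prints [47, 98, 77]
`print(b)` → prints [4, 2, 4, 562]

Answer:
[47, 98, 77]
[4, 2, 4, 562]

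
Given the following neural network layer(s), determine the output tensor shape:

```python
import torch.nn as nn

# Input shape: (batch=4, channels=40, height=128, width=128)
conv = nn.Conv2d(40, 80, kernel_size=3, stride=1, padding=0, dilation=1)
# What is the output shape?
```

Input: (4, 40, 128, 128) -> Output: (4, 80, 126, 126)

Answer: (4, 80, 126, 126)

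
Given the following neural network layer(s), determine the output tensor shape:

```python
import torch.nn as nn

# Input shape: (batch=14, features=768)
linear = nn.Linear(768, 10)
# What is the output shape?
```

Input: (14, 768) -> Output: (14, 10)

Answer: (14, 10)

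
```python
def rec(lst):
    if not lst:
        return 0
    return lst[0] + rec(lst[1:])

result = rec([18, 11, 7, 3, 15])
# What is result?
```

18 + 11 + 7 + 3 + 15 + 0 = 54

Answer: 54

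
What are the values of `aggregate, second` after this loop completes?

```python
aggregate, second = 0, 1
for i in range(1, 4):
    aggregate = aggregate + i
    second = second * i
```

Sum and factorial of 1 to 3
`aggregate, second` takes the values: (0, 1) → (1, 1) → (3, 1) → (3, 2) → (6, 2) → (6, 6)

Answer: 6, 6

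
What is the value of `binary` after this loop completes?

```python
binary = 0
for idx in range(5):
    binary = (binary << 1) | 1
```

Build 5 consecutive 1-bits: 0b11111
`binary` takes the values: 0 → 1 → 3 → 7 → 15 → 31

Answer: 31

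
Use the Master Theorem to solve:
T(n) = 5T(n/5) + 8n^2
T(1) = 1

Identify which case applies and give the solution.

a=5, b=5, f(n)=8n^2. log_5(5) = 1. Since c=2 > 1 and the regularity condition holds (5(n/5)^2 = (5/5^2)n^2 with 5/5^2 < 1), Case 3 applies: T(n) = Θ(f(n)) = O(n^2).

Answer: O(n^2) - Case 3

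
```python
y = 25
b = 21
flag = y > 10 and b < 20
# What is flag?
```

Trace:
`y = 25` → y = 25
`b = 21` → b = 21
`flag = y > 10 and b < 20` → flag = False
So flag = False

Answer: False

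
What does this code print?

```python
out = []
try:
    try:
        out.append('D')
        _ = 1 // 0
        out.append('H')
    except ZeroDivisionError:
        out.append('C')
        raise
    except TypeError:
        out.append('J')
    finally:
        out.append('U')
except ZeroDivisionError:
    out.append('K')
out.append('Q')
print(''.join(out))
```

Execution trace: 'D' (inner try body) → 'C' (inner except ZeroDivisionError) → 'U' (inner finally) → 'K' (outer except ZeroDivisionError) → 'Q' (after the try/except). Output: DCUKQ

Answer: DCUKQ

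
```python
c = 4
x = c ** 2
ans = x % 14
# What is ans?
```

Trace:
`c = 4` → c = 4
`x = c ** 2` → x = 16
`ans = x % 14` → ans = 2
So ans = 2

Answer: 2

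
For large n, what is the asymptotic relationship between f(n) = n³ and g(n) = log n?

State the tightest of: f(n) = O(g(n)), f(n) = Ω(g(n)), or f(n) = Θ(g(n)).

n³ vs log n: f(n) = Ω(g(n)) but not O(g(n)) — n³ grows strictly faster than log n.

Answer: f(n) = Ω(g(n)) but not O(g(n)) — n³ grows strictly faster than log n.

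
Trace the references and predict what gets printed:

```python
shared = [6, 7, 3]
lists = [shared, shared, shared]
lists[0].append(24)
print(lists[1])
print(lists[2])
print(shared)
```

Key concept: list of same reference.
Step by step:
`shared = [6, 7, 3]` → shared = [6, 7, 3]
`lists = [shared, shared, shared]` → lists = [[6, 7, 3], [6, 7, 3], [6, 7, 3]]
`lists[0].append(24)` → shared = [6, 7, 3, 24]; lists = [[6, 7, 3, 24], [6, 7, 3, 24], [6, 7, 3, 24]]
`print(lists[1])` → prints [6, 7, 3, 24]
`print(lists[2])` → prints [6, 7, 3, 24]
`print(shared)` → prints [6, 7, 3, 24]

Answer:
[6, 7, 3, 24]
[6, 7, 3, 24]
[6, 7, 3, 24]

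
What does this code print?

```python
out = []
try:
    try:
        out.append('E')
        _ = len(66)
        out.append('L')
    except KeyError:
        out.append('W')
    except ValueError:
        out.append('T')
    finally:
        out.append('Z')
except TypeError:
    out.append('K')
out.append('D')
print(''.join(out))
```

Execution trace: 'E' (try body) → 'Z' (finally) → 'K' (outer except TypeError) → 'D' (after the try/except). Output: EZKD

Answer: EZKD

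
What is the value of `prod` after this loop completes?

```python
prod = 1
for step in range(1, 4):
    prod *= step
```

3! = 6
`prod` takes the values: 1 → 2 → 6

Answer: 6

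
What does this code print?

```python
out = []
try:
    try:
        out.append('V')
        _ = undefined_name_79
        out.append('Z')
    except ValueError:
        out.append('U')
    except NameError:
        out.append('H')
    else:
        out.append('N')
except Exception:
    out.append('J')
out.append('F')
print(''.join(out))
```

Execution trace: 'V' (inner try body) → 'H' (inner except NameError) → 'F' (after the try/except). Output: VHF

Answer: VHF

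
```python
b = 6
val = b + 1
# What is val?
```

Trace:
`b = 6` → b = 6
`val = b + 1` → val = 7
So val = 7

Answer: 7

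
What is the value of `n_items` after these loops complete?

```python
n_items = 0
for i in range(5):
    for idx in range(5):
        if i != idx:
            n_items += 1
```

5² - 5 (exclude diagonal)
`n_items` takes the values: 0 → 1 → 2 → 3 → 4 → 5 → 6 → 7 → 8 → 9 → 10 → 11 → 12 → 13 → 14 → 15 → 16 → 17 → 18 → 19 → 20

Answer: 20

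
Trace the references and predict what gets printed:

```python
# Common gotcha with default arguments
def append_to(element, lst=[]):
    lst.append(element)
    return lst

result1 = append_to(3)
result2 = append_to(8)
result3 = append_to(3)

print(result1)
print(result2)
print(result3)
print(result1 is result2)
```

Key concept: mutable default argument gotcha.
Step by step:
`result1 = append_to(3)` → result1 = [3]
`result2 = append_to(8)` → result1 = [3, 8] (same object as result2); result2 = [3, 8] (same object as result1)
`result3 = append_to(3)` → result1 = [3, 8, 3] (same object as result2, result3); result2 = [3, 8, 3] (same object as result1, result3); result3 = [3, 8, 3] (same object as result1, result2)
`print(result1)` → prints [3, 8, 3]
`print(result2)` → prints [3, 8, 3]
`print(result3)` → prints [3, 8, 3]
`print(result1 is result2)` → prints True

Answer:
[3, 8, 3]
[3, 8, 3]
[3, 8, 3]
True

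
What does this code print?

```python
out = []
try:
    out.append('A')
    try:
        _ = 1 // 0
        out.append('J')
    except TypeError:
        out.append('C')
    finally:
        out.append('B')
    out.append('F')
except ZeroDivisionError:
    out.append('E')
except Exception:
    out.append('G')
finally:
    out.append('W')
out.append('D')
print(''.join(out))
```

Execution trace: 'A' (try body) → 'B' (inner finally) → 'E' (except ZeroDivisionError) → 'W' (finally) → 'D' (after the try/except). Output: ABEWD

Answer: ABEWD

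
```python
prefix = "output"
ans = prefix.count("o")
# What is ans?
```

Trace:
`prefix = "output"` → prefix = 'output'
`ans = prefix.count("o")` → ans = 1
So ans = 1

Answer: 1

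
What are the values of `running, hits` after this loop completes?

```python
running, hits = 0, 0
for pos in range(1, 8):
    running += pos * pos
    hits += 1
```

Sum of squares and count
`running, hits` takes the values: (0, 0) → (1, 0) → (1, 1) → (5, 1) → (5, 2) → (14, 2) → (14, 3) → (30, 3) → (30, 4) → (55, 4) → (55, 5) → (91, 5) → (91, 6) → (140, 6) → (140, 7)

Answer: 140, 7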